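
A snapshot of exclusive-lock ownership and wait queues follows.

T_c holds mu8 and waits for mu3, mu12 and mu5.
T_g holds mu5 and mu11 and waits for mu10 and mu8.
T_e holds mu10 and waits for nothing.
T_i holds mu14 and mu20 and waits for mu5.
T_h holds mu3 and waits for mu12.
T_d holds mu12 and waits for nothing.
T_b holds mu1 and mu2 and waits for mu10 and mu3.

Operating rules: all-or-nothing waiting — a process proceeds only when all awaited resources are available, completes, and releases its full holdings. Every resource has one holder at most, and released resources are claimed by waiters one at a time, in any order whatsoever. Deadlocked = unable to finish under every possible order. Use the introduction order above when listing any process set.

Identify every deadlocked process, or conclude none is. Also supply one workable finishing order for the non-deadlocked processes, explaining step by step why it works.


The deadlocked set is T_c, T_g and T_i.
Key observation: the wait chain closes on itself along T_c -> T_g -> T_c; T_i waits into the deadlock from upstream.
The rest can finish in the order T_d, T_e, T_h, T_b.
Verifying each step:
  run T_d (it waits on nothing); releases mu12
  run T_e (it waits on nothing); releases mu10
  T_h waits on mu12 — all released -> runs and releases mu3
  T_b waits on mu10 and mu3 — all released -> runs and releases mu1 and mu2


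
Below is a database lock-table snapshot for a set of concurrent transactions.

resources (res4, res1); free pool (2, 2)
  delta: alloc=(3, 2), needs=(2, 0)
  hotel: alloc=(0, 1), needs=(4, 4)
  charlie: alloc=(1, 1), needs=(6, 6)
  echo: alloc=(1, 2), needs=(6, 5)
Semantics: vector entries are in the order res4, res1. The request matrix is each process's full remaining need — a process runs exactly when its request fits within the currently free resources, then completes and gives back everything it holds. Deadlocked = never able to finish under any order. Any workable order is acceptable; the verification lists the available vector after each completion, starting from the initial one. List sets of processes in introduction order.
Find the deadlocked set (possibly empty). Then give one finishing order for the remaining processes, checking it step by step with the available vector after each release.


Deadlocked set: charlie and echo.
Key observation: the wall is res4: completing delta, hotel brings the pool only to (5, 5), and all the rest need more.
The rest can finish in the order delta, hotel. Step-by-step check:
  pool = (2, 2)
  delta needs (2, 0) <= (2, 2) -> finishes; pool += (3, 2) = (5, 4)
  hotel needs (4, 4) <= (5, 4) -> finishes; pool += (0, 1) = (5, 5)
None of the blocked processes ever fits:
  charlie cannot run: need (6, 6) vs free (5, 5) (insufficient res4 and res1)
  echo cannot run: need (6, 5) vs free (5, 5) (insufficient res4)


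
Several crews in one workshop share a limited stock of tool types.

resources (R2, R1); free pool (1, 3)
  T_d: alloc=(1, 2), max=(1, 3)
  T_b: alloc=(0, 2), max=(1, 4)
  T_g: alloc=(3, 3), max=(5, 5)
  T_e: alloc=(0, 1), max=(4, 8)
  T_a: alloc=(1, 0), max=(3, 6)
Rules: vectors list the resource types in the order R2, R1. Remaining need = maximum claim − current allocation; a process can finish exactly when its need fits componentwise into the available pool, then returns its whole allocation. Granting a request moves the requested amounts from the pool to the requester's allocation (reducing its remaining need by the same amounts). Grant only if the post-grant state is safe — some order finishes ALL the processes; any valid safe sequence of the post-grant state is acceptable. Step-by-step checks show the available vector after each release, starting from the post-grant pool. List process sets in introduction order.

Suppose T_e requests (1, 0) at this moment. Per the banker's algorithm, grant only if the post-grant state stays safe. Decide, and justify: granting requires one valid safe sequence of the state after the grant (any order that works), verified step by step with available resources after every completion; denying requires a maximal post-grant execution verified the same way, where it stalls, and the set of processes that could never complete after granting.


DENY. Granting would leave the state unsafe.
Key observation: the wall is R2: completing T_d, T_b brings the pool only to (1, 7), and all the rest need more.
On the post-grant state, T_d, T_b is a maximal run — nothing extends it. Walking it through:
  pool = (0, 3)
  run T_d (needs (0, 1), free (0, 3)); after release of (1, 2) the pool is (1, 5)
  run T_b (needs (1, 2), free (1, 5)); after release of (0, 2) the pool is (1, 7)
  blocked: T_g wants (2, 2), pool (1, 7) — not enough R2
  blocked: T_e wants (3, 7), pool (1, 7) — not enough R2
  blocked: T_a wants (2, 6), pool (1, 7) — not enough R2
Processes that could never finish after the grant: T_g, T_e and T_a.


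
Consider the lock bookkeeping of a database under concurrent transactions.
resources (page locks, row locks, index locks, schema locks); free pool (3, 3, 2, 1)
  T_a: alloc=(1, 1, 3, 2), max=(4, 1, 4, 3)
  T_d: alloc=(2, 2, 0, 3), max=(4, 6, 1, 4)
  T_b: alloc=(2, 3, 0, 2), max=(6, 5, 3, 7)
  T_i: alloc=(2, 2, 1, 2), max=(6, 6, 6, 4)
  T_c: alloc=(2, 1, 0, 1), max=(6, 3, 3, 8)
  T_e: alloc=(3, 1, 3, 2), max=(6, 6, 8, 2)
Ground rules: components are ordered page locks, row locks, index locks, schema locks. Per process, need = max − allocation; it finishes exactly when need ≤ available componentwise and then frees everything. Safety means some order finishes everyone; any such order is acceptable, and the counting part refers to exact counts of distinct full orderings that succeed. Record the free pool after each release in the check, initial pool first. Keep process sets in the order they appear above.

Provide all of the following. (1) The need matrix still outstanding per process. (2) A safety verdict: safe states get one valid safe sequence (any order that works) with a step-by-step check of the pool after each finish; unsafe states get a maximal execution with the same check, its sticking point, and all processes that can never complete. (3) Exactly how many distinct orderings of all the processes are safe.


(1) Need matrix, components ordered page locks, row locks, index locks, schema locks:
  T_a: (3, 0, 1, 1)
  T_d: (2, 4, 1, 1)
  T_b: (4, 2, 3, 5)
  T_i: (4, 4, 5, 2)
  T_c: (4, 2, 3, 7)
  T_e: (3, 5, 5, 0)
(2) SAFE. One safe sequence: T_a, T_i, T_e, T_d, T_c, T_b.
Key observation: at T_a the run first touches a limit — (3, 0, 1, 1) against (3, 3, 2, 1), exact on a resource it actually requests.
Step-by-step check:
  pool = (3, 3, 2, 1)
  run T_a (needs (3, 0, 1, 1), free (3, 3, 2, 1)); after release of (1, 1, 3, 2) the pool is (4, 4, 5, 3)
  run T_i (needs (4, 4, 5, 2), free (4, 4, 5, 3)); after release of (2, 2, 1, 2) the pool is (6, 6, 6, 5)
  run T_e (needs (3, 5, 5, 0), free (6, 6, 6, 5)); after release of (3, 1, 3, 2) the pool is (9, 7, 9, 7)
  run T_d (needs (2, 4, 1, 1), free (9, 7, 9, 7)); after release of (2, 2, 0, 3) the pool is (11, 9, 9, 10)
  run T_c (needs (4, 2, 3, 7), free (11, 9, 9, 10)); after release of (2, 1, 0, 1) the pool is (13, 10, 9, 11)
  run T_b (needs (4, 2, 3, 5), free (13, 10, 9, 11)); after release of (2, 3, 0, 2) the pool is (15, 13, 9, 13)
(3) The exact count: 36 of the possible complete orderings are safe sequences.


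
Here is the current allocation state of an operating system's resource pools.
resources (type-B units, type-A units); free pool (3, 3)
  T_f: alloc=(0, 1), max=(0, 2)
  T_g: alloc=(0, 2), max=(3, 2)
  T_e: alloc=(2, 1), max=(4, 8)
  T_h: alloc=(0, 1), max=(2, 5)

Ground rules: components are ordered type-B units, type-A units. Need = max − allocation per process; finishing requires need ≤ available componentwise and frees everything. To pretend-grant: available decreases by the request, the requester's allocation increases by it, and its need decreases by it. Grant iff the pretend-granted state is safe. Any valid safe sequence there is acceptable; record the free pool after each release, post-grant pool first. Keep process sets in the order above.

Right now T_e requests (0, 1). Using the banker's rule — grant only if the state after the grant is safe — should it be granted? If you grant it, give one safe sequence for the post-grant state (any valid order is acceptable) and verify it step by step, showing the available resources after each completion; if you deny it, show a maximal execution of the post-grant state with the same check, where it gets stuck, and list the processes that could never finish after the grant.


GRANT. The post-grant state is safe; one safe sequence: T_f, T_g, T_h, T_e.
Key observation: granting shrinks the pool to (3, 2), yet T_f still fits and the chain goes through.
Step-by-step check of the post-grant state:
  pool = (3, 2)
  T_f needs (0, 1) <= (3, 2) -> finishes; pool += (0, 1) = (3, 3)
  T_g needs (3, 0) <= (3, 3) -> finishes; pool += (0, 2) = (3, 5)
  T_h needs (2, 4) <= (3, 5) -> finishes; pool += (0, 1) = (3, 6)
  T_e needs (2, 6) <= (3, 6) -> finishes; pool += (2, 2) = (5, 8)


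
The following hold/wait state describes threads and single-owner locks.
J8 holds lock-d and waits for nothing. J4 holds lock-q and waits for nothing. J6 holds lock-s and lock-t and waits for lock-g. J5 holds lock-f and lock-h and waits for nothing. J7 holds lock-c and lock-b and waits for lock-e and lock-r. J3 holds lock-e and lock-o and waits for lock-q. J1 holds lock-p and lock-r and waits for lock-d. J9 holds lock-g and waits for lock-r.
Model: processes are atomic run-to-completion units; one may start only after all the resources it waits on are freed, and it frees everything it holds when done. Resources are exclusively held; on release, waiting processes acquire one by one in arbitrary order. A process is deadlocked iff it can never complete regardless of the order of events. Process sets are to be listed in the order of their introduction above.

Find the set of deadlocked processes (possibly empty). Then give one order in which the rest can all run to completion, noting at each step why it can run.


No process is deadlocked.
Key observation: although several processes wait, no cycle exists — each chain bottoms out at a free runner.
The rest can finish in the order J8, J4, J3, J5, J1, J9, J7, J6.
Walking it through:
  J8 waits on nothing -> runs at once and releases lock-d
  J4 waits on nothing -> runs at once and releases lock-q
  J3: everything it awaited (lock-q) is free; runs, freeing lock-e and lock-o
  J5 waits on nothing -> runs at once and releases lock-f and lock-h
  J1: everything it awaited (lock-d) is free; runs, freeing lock-p and lock-r
  J9: everything it awaited (lock-r) is free; runs, freeing lock-g
  J7: everything it awaited (lock-e and lock-r) is free; runs, freeing lock-c and lock-b
  J6: everything it awaited (lock-g) is free; runs, freeing lock-s and lock-t


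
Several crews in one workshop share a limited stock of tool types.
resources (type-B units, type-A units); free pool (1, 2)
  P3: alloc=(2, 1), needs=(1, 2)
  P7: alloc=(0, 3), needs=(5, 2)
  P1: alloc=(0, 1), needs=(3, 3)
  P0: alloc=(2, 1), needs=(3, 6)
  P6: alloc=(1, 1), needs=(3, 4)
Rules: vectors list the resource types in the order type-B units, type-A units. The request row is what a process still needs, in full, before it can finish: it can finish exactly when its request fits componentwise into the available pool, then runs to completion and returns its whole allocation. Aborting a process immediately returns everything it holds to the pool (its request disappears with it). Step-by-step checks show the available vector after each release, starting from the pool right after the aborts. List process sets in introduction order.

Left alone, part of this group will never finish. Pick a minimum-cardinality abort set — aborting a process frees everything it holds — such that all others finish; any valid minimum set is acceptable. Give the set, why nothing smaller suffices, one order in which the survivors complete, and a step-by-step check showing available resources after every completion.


Minimum abort set: P0.
Key observation: P7 had no path to completion before; after the abort of P0 ((2, 1) returned), step 2 is where it fits.
Minimality: the empty abort set fails — the state is deadlocked as it stands.
One survivor order: P3, P7, P1, P6. Walking it through (post-abort pool first):
  pool = (3, 3)
  P3: need (1, 2) fits (3, 3); releases (2, 1), pool now (5, 4)
  P7: need (5, 2) fits (5, 4); releases (0, 3), pool now (5, 7)
  P1: need (3, 3) fits (5, 7); releases (0, 1), pool now (5, 8)
  P6: need (3, 4) fits (5, 8); releases (1, 1), pool now (6, 9)


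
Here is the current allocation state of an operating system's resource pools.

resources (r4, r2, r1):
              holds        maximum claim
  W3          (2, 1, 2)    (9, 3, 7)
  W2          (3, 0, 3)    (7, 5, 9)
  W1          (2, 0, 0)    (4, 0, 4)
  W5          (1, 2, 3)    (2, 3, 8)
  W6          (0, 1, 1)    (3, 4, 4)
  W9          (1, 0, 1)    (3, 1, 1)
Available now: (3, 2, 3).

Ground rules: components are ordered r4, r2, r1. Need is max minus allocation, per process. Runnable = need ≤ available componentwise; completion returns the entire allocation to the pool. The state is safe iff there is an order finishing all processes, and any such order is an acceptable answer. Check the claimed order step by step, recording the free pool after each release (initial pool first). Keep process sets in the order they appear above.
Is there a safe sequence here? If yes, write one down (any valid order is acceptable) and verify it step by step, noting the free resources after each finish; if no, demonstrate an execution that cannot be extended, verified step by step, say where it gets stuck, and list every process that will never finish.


The state is UNSAFE.
Key observation: after W9, W1 the pool peaks at (6, 2, 4), and each blocked process is short somewhere: W3 on r4, r1; W2 on r2, r1; W5 on r1; W6 on r2.
A maximal execution: W9, W1 — then nothing else fits. Check, step by step:
  pool = (3, 2, 3)
  W9: need (2, 1, 0) fits (3, 2, 3); releases (1, 0, 1), pool now (4, 2, 4)
  W1: need (2, 0, 4) fits (4, 2, 4); releases (2, 0, 0), pool now (6, 2, 4)
  blocked: W3 wants (7, 2, 5), pool (6, 2, 4) — not enough r4 and r1
  blocked: W2 wants (4, 5, 6), pool (6, 2, 4) — not enough r2 and r1
  blocked: W5 wants (1, 1, 5), pool (6, 2, 4) — not enough r1
  blocked: W6 wants (3, 3, 3), pool (6, 2, 4) — not enough r2
Never able to finish: W3, W2, W5 and W6.


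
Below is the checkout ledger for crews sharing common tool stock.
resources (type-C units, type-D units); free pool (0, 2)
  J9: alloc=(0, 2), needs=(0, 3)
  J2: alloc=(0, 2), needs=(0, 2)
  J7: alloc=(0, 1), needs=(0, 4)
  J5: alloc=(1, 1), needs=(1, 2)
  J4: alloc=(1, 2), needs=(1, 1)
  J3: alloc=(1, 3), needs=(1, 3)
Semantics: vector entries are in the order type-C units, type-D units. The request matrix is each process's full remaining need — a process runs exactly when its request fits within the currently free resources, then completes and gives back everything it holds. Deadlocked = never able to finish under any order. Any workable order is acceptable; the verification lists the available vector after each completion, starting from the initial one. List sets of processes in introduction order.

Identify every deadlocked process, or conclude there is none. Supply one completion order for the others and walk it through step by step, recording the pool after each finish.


The deadlocked set is J5, J4 and J3.
Key observation: type-C units is the bottleneck — with J2, J9, J7 done the pool holds (0, 7), short of every remaining need.
The rest can finish in the order J2, J9, J7. Check, step by step:
  pool = (0, 2)
  J2: need (0, 2) fits (0, 2); releases (0, 2), pool now (0, 4)
  J9: need (0, 3) fits (0, 4); releases (0, 2), pool now (0, 6)
  J7: need (0, 4) fits (0, 6); releases (0, 1), pool now (0, 7)
The blocked processes can never fit:
  blocked: J5 wants (1, 2), pool (0, 7) — not enough type-C units
  blocked: J4 wants (1, 1), pool (0, 7) — not enough type-C units
  blocked: J3 wants (1, 3), pool (0, 7) — not enough type-C units


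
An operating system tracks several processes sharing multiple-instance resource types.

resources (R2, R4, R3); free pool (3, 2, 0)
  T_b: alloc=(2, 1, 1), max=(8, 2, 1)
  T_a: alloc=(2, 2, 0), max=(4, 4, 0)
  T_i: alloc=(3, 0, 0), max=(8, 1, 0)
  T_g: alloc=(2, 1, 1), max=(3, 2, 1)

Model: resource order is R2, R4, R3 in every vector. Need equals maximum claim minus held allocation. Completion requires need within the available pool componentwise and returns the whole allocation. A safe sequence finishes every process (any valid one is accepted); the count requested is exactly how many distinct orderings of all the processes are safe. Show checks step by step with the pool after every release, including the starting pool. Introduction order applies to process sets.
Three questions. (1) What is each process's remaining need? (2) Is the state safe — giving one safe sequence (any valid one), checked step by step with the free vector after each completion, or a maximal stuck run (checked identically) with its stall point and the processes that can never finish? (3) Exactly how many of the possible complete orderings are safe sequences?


(1) Need matrix, components ordered R2, R4, R3:
  T_b: (6, 1, 0)
  T_a: (2, 2, 0)
  T_i: (5, 1, 0)
  T_g: (1, 1, 0)
(2) The state is SAFE; one workable sequence: T_g, T_a, T_i, T_b.
Key observation: every step clears its requested resources with room to spare; the minimum clearance is 1, first at T_g — (1, 1, 0) vs (3, 2, 0) free.
Check, step by step:
  pool = (3, 2, 0)
  T_g: need (1, 1, 0) fits (3, 2, 0); releases (2, 1, 1), pool now (5, 3, 1)
  T_a: need (2, 2, 0) fits (5, 3, 1); releases (2, 2, 0), pool now (7, 5, 1)
  T_i: need (5, 1, 0) fits (7, 5, 1); releases (3, 0, 0), pool now (10, 5, 1)
  T_b: need (6, 1, 0) fits (10, 5, 1); releases (2, 1, 1), pool now (12, 6, 2)
(3) The exact count: 8 of the possible complete orderings are safe sequences.


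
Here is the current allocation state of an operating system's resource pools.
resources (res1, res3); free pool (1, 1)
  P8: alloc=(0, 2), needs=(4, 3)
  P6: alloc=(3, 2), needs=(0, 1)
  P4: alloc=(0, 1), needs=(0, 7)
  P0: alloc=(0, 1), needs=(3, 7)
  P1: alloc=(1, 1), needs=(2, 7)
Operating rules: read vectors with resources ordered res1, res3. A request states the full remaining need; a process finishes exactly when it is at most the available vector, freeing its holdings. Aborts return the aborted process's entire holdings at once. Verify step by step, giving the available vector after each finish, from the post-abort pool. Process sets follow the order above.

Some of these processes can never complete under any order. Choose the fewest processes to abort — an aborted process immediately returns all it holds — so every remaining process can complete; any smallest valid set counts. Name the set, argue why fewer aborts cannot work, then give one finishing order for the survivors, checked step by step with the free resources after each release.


The answer: abort P4 and P0.
Key observation: no ordering could ever have run P1 before the abort of P4 and P0; with (0, 2) back in the pool it fits at step 3.
Minimality, checking each single-abort alternative: P8 alone leaves P4 blocked (short on res3); P6 alone leaves P4 blocked (short on res3); P4 alone leaves P0 blocked (short on res3); P0 alone leaves P4 blocked (short on res3); P1 alone leaves P4 blocked (short on res3).
The survivors complete as P6, P8, P1. Step-by-step check (starting from the post-abort pool):
  pool = (1, 3)
  P6: need (0, 1) fits (1, 3); releases (3, 2), pool now (4, 5)
  P8: need (4, 3) fits (4, 5); releases (0, 2), pool now (4, 7)
  P1: need (2, 7) fits (4, 7); releases (1, 1), pool now (5, 8)


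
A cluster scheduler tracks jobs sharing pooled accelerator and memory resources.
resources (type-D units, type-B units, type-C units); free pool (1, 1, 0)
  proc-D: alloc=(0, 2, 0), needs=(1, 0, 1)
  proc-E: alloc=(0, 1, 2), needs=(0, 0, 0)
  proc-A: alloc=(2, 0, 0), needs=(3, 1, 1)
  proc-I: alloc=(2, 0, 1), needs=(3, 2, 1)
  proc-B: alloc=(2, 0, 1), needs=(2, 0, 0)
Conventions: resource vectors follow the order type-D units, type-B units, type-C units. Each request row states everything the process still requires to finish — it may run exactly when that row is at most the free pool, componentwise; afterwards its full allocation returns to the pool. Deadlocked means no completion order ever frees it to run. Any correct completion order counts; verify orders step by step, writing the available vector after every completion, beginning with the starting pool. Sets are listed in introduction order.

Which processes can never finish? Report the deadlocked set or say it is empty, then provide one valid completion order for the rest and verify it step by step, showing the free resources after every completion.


The deadlocked set is proc-A, proc-I and proc-B.
Key observation: the wall is type-D units: completing proc-E, proc-D brings the pool only to (1, 4, 2), and all the rest need more.
One completion order for the rest: proc-E, proc-D. Step-by-step check:
  pool = (1, 1, 0)
  proc-E needs (0, 0, 0) <= (1, 1, 0) -> finishes; pool += (0, 1, 2) = (1, 2, 2)
  proc-D needs (1, 0, 1) <= (1, 2, 2) -> finishes; pool += (0, 2, 0) = (1, 4, 2)
None of the blocked processes ever fits:
  proc-A cannot run: need (3, 1, 1) vs free (1, 4, 2) (insufficient type-D units)
  proc-I cannot run: need (3, 2, 1) vs free (1, 4, 2) (insufficient type-D units)
  proc-B cannot run: need (2, 0, 0) vs free (1, 4, 2) (insufficient type-D units)


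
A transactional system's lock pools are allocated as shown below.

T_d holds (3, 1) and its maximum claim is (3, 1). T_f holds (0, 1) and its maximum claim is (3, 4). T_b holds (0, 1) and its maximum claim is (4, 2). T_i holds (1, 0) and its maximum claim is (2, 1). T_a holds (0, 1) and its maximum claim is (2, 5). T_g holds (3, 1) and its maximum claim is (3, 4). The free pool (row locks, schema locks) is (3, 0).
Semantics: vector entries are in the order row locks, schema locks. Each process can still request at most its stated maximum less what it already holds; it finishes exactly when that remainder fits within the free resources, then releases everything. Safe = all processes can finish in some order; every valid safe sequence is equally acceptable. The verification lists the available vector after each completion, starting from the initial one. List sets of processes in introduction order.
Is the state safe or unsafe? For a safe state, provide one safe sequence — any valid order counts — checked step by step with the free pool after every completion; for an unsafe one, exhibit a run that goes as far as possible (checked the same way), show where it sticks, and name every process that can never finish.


UNSAFE.
Key observation: after T_d, T_b, T_i complete, (7, 2) is the best the pool ever gets, yet each leftover process wants more schema locks.
Going as far as possible: T_d, T_b, T_i; after that, nothing fits. Verifying each step:
  pool = (3, 0)
  T_d: need (0, 0) fits (3, 0); releases (3, 1), pool now (6, 1)
  T_b: need (4, 1) fits (6, 1); releases (0, 1), pool now (6, 2)
  T_i: need (1, 1) fits (6, 2); releases (1, 0), pool now (7, 2)
  T_f still needs (3, 3) but only (7, 2) is free — short on schema locks
  T_a still needs (2, 4) but only (7, 2) is free — short on schema locks
  T_g still needs (0, 3) but only (7, 2) is free — short on schema locks
Permanently blocked: T_f, T_a and T_g.


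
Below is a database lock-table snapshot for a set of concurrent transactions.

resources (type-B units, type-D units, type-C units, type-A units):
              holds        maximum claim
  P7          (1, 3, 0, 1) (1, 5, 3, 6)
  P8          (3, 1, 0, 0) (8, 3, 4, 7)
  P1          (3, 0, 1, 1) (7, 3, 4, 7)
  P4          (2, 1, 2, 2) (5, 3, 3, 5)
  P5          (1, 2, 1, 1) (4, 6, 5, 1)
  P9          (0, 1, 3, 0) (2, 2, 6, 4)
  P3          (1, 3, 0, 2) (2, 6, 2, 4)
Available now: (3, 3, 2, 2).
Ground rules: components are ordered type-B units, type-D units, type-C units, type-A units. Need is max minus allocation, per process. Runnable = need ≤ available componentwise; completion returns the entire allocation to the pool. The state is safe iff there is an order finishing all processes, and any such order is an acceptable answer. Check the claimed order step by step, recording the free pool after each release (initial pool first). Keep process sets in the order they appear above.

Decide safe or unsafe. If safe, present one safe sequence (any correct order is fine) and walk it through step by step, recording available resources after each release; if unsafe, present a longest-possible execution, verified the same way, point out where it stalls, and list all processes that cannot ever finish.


SAFE. One safe sequence: P3, P4, P5, P9, P8, P1, P7.
Key observation: the order's first zero-slack moment is P3 ((1, 3, 2, 2) needed, (3, 3, 2, 2) free — a requested resource with nothing to spare).
Walking it through:
  pool = (3, 3, 2, 2)
  P3: need (1, 3, 2, 2) fits (3, 3, 2, 2); releases (1, 3, 0, 2), pool now (4, 6, 2, 4)
  P4: need (3, 2, 1, 3) fits (4, 6, 2, 4); releases (2, 1, 2, 2), pool now (6, 7, 4, 6)
  P5: need (3, 4, 4, 0) fits (6, 7, 4, 6); releases (1, 2, 1, 1), pool now (7, 9, 5, 7)
  P9: need (2, 1, 3, 4) fits (7, 9, 5, 7); releases (0, 1, 3, 0), pool now (7, 10, 8, 7)
  P8: need (5, 2, 4, 7) fits (7, 10, 8, 7); releases (3, 1, 0, 0), pool now (10, 11, 8, 7)
  P1: need (4, 3, 3, 6) fits (10, 11, 8, 7); releases (3, 0, 1, 1), pool now (13, 11, 9, 8)
  P7: need (0, 2, 3, 5) fits (13, 11, 9, 8); releases (1, 3, 0, 1), pool now (14, 14, 9, 9)


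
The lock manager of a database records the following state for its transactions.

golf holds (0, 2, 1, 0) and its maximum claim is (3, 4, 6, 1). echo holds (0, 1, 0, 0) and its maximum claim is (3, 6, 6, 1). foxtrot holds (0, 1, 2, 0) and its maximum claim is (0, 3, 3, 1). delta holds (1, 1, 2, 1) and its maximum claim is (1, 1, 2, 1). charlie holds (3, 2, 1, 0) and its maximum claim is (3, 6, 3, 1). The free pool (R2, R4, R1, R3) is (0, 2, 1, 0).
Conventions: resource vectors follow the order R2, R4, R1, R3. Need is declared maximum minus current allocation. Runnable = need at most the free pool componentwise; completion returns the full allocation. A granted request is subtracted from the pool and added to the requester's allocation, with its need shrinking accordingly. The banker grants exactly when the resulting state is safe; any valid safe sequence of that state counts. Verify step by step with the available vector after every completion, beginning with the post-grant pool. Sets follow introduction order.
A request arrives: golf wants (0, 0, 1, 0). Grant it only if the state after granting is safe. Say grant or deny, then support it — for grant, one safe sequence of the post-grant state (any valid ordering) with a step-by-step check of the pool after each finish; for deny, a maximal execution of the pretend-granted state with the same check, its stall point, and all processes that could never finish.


GRANT — the state after the grant stays safe, e.g. via delta, foxtrot, charlie, golf, echo.
Key observation: the grant leaves (0, 2, 0, 0) free — enough for delta, whose release restarts the cascade.
Verifying the post-grant state step by step:
  pool = (0, 2, 0, 0)
  run delta (needs (0, 0, 0, 0), free (0, 2, 0, 0)); after release of (1, 1, 2, 1) the pool is (1, 3, 2, 1)
  run foxtrot (needs (0, 2, 1, 1), free (1, 3, 2, 1)); after release of (0, 1, 2, 0) the pool is (1, 4, 4, 1)
  run charlie (needs (0, 4, 2, 1), free (1, 4, 4, 1)); after release of (3, 2, 1, 0) the pool is (4, 6, 5, 1)
  run golf (needs (3, 2, 4, 1), free (4, 6, 5, 1)); after release of (0, 2, 2, 0) the pool is (4, 8, 7, 1)
  run echo (needs (3, 5, 6, 1), free (4, 8, 7, 1)); after release of (0, 1, 0, 0) the pool is (4, 9, 7, 1)


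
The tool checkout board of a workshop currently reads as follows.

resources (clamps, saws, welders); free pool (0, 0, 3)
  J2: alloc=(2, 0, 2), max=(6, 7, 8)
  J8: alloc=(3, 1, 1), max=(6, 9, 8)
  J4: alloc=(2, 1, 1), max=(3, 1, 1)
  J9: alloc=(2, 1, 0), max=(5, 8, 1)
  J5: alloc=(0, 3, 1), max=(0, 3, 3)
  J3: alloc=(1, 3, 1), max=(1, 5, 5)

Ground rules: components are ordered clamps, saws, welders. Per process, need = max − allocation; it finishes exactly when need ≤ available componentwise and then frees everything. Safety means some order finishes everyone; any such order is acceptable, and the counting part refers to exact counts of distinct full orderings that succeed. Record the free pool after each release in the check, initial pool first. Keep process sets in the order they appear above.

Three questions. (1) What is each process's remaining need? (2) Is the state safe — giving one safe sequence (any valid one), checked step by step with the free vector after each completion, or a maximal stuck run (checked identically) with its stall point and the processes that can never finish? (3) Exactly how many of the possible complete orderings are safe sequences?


(1) Need matrix, components ordered clamps, saws, welders:
  J2: (4, 7, 6)
  J8: (3, 8, 7)
  J4: (1, 0, 0)
  J9: (3, 7, 1)
  J5: (0, 0, 2)
  J3: (0, 2, 4)
(2) SAFE. One safe sequence: J5, J3, J4, J9, J2, J8.
Key observation: the order's first zero-slack moment is J3 ((0, 2, 4) needed, (0, 3, 4) free — a requested resource with nothing to spare).
Walking it through:
  pool = (0, 0, 3)
  run J5 (needs (0, 0, 2), free (0, 0, 3)); after release of (0, 3, 1) the pool is (0, 3, 4)
  run J3 (needs (0, 2, 4), free (0, 3, 4)); after release of (1, 3, 1) the pool is (1, 6, 5)
  run J4 (needs (1, 0, 0), free (1, 6, 5)); after release of (2, 1, 1) the pool is (3, 7, 6)
  run J9 (needs (3, 7, 1), free (3, 7, 6)); after release of (2, 1, 0) the pool is (5, 8, 6)
  run J2 (needs (4, 7, 6), free (5, 8, 6)); after release of (2, 0, 2) the pool is (7, 8, 8)
  run J8 (needs (3, 8, 7), free (7, 8, 8)); after release of (3, 1, 1) the pool is (10, 9, 9)
(3) Precisely 1 of the possible complete orderings is a safe sequence.


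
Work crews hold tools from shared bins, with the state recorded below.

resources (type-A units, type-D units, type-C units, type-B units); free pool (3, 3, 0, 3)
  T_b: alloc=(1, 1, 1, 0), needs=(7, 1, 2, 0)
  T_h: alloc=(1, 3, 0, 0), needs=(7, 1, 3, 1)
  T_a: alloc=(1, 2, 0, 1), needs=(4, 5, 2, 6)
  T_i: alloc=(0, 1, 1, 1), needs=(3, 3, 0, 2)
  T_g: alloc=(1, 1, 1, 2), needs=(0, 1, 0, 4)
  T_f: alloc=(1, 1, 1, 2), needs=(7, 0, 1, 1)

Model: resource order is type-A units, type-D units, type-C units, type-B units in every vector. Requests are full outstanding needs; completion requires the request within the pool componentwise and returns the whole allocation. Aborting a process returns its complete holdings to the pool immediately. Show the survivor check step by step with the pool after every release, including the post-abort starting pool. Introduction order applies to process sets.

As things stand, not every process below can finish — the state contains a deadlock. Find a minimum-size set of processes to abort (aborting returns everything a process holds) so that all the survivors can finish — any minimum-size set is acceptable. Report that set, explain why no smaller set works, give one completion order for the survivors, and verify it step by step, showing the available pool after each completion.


Minimum abort set: T_b and T_h.
Key observation: T_f was stuck for good until T_b and T_h gave back (2, 4, 1, 0); in the order shown it finishes at step 4.
No one abort is enough; case by case: T_b alone leaves T_h blocked (short on type-A units); T_h alone leaves T_b blocked (short on type-A units); T_a alone leaves T_b blocked (short on type-A units); T_i alone leaves T_b blocked (short on type-A units); T_g alone leaves T_b blocked (short on type-A units); T_f alone leaves T_b blocked (short on type-A units).
One survivor order: T_i, T_g, T_a, T_f. Step-by-step check (post-abort pool first):
  pool = (5, 7, 1, 3)
  T_i needs (3, 3, 0, 2) <= (5, 7, 1, 3) -> finishes; pool += (0, 1, 1, 1) = (5, 8, 2, 4)
  T_g needs (0, 1, 0, 4) <= (5, 8, 2, 4) -> finishes; pool += (1, 1, 1, 2) = (6, 9, 3, 6)
  T_a needs (4, 5, 2, 6) <= (6, 9, 3, 6) -> finishes; pool += (1, 2, 0, 1) = (7, 11, 3, 7)
  T_f needs (7, 0, 1, 1) <= (7, 11, 3, 7) -> finishes; pool += (1, 1, 1, 2) = (8, 12, 4, 9)


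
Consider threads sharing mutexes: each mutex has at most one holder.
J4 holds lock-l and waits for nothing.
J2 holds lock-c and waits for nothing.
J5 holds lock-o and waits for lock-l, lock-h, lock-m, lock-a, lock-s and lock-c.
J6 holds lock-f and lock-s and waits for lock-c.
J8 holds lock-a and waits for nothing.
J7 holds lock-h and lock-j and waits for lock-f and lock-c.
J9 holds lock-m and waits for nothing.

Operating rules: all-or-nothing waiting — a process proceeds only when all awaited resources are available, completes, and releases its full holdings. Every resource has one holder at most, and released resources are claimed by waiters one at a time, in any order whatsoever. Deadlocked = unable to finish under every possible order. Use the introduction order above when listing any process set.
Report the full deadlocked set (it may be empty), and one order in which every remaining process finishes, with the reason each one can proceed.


The deadlocked set is empty.
Key observation: the waits form no ring: some process can always run, and its releases unblock the others one by one.
One completion order for the rest: J4, J2, J9, J6, J7, J8, J5.
Verifying each step:
  J4 waits on nothing -> runs at once and releases lock-l
  J2 waits on nothing -> runs at once and releases lock-c
  J9 waits on nothing -> runs at once and releases lock-m
  J6: everything it awaited (lock-c) is free; runs, freeing lock-f and lock-s
  J7: everything it awaited (lock-f and lock-c) is free; runs, freeing lock-h and lock-j
  J8 waits on nothing -> runs at once and releases lock-a
  J5: everything it awaited (lock-l, lock-h, lock-m, lock-a, lock-s and lock-c) is free; runs, freeing lock-o


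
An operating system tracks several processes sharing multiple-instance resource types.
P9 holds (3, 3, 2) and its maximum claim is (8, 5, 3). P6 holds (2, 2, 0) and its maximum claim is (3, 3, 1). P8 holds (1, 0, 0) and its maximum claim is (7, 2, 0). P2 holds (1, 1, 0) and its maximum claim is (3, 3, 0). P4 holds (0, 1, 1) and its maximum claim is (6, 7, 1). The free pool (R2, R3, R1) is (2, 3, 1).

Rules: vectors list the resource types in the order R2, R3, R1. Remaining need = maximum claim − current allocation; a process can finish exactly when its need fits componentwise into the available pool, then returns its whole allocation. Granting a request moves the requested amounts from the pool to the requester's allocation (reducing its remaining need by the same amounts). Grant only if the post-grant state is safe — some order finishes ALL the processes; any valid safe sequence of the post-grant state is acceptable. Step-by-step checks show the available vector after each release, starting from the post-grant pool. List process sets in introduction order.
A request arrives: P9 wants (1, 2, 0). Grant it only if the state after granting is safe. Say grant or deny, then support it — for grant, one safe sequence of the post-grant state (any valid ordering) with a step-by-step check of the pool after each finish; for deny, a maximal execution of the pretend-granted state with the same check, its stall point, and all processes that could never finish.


GRANT: granting preserves safety; a valid post-grant sequence is P6, P2, P9, P8, P4.
Key observation: with (1, 1, 1) left after the transfer, P6 can run at once — the state stays safe.
Verifying the post-grant state step by step:
  pool = (1, 1, 1)
  run P6 (needs (1, 1, 1), free (1, 1, 1)); after release of (2, 2, 0) the pool is (3, 3, 1)
  run P2 (needs (2, 2, 0), free (3, 3, 1)); after release of (1, 1, 0) the pool is (4, 4, 1)
  run P9 (needs (4, 0, 1), free (4, 4, 1)); after release of (4, 5, 2) the pool is (8, 9, 3)
  run P8 (needs (6, 2, 0), free (8, 9, 3)); after release of (1, 0, 0) the pool is (9, 9, 3)
  run P4 (needs (6, 6, 0), free (9, 9, 3)); after release of (0, 1, 1) the pool is (9, 10, 4)


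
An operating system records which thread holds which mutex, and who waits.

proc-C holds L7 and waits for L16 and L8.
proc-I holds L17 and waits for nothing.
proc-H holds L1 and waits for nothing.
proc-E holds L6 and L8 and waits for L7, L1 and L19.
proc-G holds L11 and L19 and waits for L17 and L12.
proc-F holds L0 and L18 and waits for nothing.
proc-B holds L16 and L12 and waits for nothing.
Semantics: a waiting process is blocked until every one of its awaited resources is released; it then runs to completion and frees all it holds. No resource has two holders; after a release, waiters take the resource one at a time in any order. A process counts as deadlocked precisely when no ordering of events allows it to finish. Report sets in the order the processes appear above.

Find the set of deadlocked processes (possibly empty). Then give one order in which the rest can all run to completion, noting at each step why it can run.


The deadlocked set is proc-C and proc-E.
Key observation: proc-C -> proc-E -> proc-C is a circular wait — nothing in it can go first; no other process is dragged down with it.
The rest can finish in the order proc-I, proc-B, proc-F, proc-G, proc-H.
Check, step by step:
  run proc-I (it waits on nothing); releases L17
  run proc-B (it waits on nothing); releases L16 and L12
  run proc-F (it waits on nothing); releases L0 and L18
  run proc-G (all its waits — L17 and L12 — are resolved); releases L11 and L19
  run proc-H (it waits on nothing); releases L1


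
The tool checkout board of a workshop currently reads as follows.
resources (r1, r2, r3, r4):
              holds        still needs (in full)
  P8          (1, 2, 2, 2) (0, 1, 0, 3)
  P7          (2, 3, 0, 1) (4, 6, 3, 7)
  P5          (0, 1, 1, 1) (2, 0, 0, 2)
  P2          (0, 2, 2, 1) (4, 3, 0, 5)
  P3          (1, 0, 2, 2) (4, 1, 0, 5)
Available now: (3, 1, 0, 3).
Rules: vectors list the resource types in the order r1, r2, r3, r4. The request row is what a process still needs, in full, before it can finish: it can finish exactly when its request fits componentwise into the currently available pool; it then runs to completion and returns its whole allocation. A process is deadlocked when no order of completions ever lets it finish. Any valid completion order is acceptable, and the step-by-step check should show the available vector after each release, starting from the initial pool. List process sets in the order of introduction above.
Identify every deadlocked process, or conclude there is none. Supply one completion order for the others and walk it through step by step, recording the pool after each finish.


No process is deadlocked.
Key observation: the pool covers P5 at once, and every later process fits after earlier releases.
One completion order for the rest: P5, P8, P3, P2, P7. Walking it through:
  pool = (3, 1, 0, 3)
  P5: need (2, 0, 0, 2) fits (3, 1, 0, 3); releases (0, 1, 1, 1), pool now (3, 2, 1, 4)
  P8: need (0, 1, 0, 3) fits (3, 2, 1, 4); releases (1, 2, 2, 2), pool now (4, 4, 3, 6)
  P3: need (4, 1, 0, 5) fits (4, 4, 3, 6); releases (1, 0, 2, 2), pool now (5, 4, 5, 8)
  P2: need (4, 3, 0, 5) fits (5, 4, 5, 8); releases (0, 2, 2, 1), pool now (5, 6, 7, 9)
  P7: need (4, 6, 3, 7) fits (5, 6, 7, 9); releases (2, 3, 0, 1), pool now (7, 9, 7, 10)


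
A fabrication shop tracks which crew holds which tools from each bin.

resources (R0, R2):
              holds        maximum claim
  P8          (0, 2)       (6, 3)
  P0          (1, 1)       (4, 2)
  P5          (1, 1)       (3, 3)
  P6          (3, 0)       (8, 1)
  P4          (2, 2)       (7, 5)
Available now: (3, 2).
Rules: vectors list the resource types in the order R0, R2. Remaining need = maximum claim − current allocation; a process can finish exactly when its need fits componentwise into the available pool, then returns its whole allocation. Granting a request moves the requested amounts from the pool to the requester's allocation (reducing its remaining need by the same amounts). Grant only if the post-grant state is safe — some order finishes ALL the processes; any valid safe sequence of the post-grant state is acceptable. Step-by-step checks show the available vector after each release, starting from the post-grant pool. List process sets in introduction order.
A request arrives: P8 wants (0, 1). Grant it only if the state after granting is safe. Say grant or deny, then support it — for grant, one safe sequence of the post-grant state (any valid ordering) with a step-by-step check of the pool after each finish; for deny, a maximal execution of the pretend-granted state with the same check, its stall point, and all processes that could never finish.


GRANT — the state after the grant stays safe, e.g. via P0, P5, P6, P4, P8.
Key observation: even at the reduced pool (3, 1), P0 fits immediately, so safety survives the grant.
Verifying the post-grant state step by step:
  pool = (3, 1)
  P0 needs (3, 1) <= (3, 1) -> finishes; pool += (1, 1) = (4, 2)
  P5 needs (2, 2) <= (4, 2) -> finishes; pool += (1, 1) = (5, 3)
  P6 needs (5, 1) <= (5, 3) -> finishes; pool += (3, 0) = (8, 3)
  P4 needs (5, 3) <= (8, 3) -> finishes; pool += (2, 2) = (10, 5)
  P8 needs (6, 0) <= (10, 5) -> finishes; pool += (0, 3) = (10, 8)
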